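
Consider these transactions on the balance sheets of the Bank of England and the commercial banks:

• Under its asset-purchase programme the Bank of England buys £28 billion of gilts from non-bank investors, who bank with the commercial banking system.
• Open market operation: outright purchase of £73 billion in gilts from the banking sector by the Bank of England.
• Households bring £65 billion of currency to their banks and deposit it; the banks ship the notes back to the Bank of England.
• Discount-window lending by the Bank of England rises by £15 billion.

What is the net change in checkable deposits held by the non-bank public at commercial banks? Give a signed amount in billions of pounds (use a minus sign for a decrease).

Bank of England balance sheet:
  Assets:      Securities +£101B, Loans to banks +£15B
  Liabilities: Bank reserves +£181B, Currency in circulation −£65B
Commercial banking system:
  Assets:      Reserves at CB +£181B, Securities −£73B
  Liabilities: Checkable deposits +£93B, Borrowings from CB +£15B
So the change in checkable deposits held by the non-bank public at commercial banks is +£93 billion.

+£93 billion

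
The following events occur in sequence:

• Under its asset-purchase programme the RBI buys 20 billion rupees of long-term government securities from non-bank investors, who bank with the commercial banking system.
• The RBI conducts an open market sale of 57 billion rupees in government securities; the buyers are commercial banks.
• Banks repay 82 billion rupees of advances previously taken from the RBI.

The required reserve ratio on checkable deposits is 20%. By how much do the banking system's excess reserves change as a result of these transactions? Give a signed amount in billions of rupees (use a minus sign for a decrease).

-123 billion

Asset purchase (from non-banks) 20 billion rupees: reserves +20B, deposits +20B.
OMO sale (to banks) 57 billion rupees: reserves −57B, deposits 0.
Discount-window repayment 82 billion rupees: reserves −82B, deposits 0.
Totals: Δreserves = −119B, Δdeposits = +20B.
Δrequired reserves = 20% × +20B = +4B.
Δexcess reserves = Δreserves − Δrequired = −119B − (+4B) = -123 billion.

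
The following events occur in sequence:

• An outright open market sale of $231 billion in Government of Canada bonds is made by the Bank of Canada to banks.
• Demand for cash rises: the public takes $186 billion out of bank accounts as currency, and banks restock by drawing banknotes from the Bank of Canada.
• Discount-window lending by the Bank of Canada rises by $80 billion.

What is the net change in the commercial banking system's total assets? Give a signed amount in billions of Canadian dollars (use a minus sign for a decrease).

OMO sale (to banks) $231 billion: just an asset swap on bank balance sheets → 0.
Currency withdrawal $186 billion: bank balance sheets shrink → −$186B.
Discount-window loan $80 billion: bank balance sheets expand → +$80B.
Net: 0 − 186 + 80 = -$106 billion.

-$106 billion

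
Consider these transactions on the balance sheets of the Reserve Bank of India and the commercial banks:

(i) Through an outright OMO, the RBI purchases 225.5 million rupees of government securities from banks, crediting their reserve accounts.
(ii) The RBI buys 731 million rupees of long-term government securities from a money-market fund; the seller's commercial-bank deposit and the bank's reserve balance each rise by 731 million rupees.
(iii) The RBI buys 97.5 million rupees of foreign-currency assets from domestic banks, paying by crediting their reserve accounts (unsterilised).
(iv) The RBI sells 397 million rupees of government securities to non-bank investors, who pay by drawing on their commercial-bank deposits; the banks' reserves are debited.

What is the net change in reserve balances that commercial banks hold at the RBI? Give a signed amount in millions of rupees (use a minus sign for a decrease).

+657 million

OMO purchase (from banks) 225.5 million rupees: the RBI pays by crediting reserve accounts → +225.5M.
Asset purchase (from non-banks) 731 million rupees: the RBI pays by crediting reserve accounts → +731M.
FX purchase 97.5 million rupees: the RBI pays by crediting reserve accounts → +97.5M.
Asset sale (to non-banks) 397 million rupees: the non-bank buyers' banks settle from reserves → −397M.
Net: 225.5 + 731 + 97.5 − 397 = +657 million.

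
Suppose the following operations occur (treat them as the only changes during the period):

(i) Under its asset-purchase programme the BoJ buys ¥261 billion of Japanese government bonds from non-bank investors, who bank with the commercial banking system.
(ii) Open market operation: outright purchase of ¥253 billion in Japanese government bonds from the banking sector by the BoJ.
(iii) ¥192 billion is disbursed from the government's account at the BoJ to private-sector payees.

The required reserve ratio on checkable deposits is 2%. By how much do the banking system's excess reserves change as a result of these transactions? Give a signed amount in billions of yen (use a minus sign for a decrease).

Asset purchase (from non-banks) ¥261 billion: reserves +¥261B, deposits +¥261B.
OMO purchase (from banks) ¥253 billion: reserves +¥253B, deposits 0.
Government spending ¥192 billion: reserves +¥192B, deposits +¥192B.
Totals: Δreserves = +¥706B, Δdeposits = +¥453B.
Δrequired reserves = 2% × +¥453B = +¥9.06B.
Δexcess reserves = Δreserves − Δrequired = +¥706B − (+¥9.06B) = +¥696.94 billion.

+¥696.94 billion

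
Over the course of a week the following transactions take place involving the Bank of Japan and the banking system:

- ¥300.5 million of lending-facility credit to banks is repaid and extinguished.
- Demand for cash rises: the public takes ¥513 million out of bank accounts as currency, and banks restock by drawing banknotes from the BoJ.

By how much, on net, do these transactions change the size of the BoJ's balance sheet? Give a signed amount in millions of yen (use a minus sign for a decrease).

-¥300.5 million

BoJ balance sheet:
  Assets:      Loans to banks −¥300.5M
  Liabilities: Bank reserves −¥813.5M, Currency in circulation +¥513M
Commercial banking system:
  Assets:      Reserves at CB −¥813.5M
  Liabilities: Checkable deposits −¥513M, Borrowings from CB −¥300.5M
Change in total BoJ assets = -¥300.5 million.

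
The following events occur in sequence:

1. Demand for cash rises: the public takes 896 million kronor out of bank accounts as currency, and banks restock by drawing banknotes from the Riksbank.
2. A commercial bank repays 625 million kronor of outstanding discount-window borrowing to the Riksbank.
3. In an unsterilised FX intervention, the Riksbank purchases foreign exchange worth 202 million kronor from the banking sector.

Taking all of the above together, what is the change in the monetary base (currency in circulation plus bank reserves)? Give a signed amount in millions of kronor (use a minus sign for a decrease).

Riksbank balance sheet:
  Assets:      Loans to banks −625M, Foreign assets +202M
  Liabilities: Bank reserves −1319M, Currency in circulation +896M
Commercial banking system:
  Assets:      Reserves at CB −1319M, Foreign assets −202M
  Liabilities: Checkable deposits −896M, Borrowings from CB −625M
Monetary base = currency + reserves: +896M + (−1319M) = -423 million.

-423 million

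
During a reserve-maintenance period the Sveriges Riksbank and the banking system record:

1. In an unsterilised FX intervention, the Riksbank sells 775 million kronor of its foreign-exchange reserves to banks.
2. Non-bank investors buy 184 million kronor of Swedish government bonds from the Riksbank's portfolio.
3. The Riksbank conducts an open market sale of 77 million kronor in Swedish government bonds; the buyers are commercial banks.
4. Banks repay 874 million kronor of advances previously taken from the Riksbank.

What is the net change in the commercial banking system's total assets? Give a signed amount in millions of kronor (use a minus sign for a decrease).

-1058 million

FX sale 775 million kronor: just an asset swap on bank balance sheets → 0.
Asset sale (to non-banks) 184 million kronor: bank balance sheets shrink → −184M.
OMO sale (to banks) 77 million kronor: just an asset swap on bank balance sheets → 0.
Discount-window repayment 874 million kronor: bank balance sheets shrink → −874M.
Net: 0 − 184 + 0 − 874 = -1058 million.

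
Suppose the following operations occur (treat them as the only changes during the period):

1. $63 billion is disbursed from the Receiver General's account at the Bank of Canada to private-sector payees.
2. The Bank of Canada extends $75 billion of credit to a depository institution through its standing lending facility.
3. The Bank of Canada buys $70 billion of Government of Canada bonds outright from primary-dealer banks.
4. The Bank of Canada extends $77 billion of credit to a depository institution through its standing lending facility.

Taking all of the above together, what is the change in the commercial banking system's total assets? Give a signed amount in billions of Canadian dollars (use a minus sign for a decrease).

+$215 billion

Government spending $63 billion: bank balance sheets expand → +$63B.
Discount-window loan $75 billion: bank balance sheets expand → +$75B.
OMO purchase (from banks) $70 billion: just an asset swap on bank balance sheets → 0.
Discount-window loan $77 billion: bank balance sheets expand → +$77B.
Net: 63 + 75 + 0 + 77 = +$215 billion.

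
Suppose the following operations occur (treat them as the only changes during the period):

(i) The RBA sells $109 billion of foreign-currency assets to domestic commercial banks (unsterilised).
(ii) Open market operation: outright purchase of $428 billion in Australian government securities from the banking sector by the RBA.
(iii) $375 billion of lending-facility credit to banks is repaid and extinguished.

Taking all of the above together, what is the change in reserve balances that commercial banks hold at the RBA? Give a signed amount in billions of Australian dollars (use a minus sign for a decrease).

RBA balance sheet:
  Assets:      Securities +$428B, Loans to banks −$375B, Foreign assets −$109B
  Liabilities: Bank reserves −$56B
So the change in reserve balances that commercial banks hold at the RBA is -$56 billion.

-$56 billion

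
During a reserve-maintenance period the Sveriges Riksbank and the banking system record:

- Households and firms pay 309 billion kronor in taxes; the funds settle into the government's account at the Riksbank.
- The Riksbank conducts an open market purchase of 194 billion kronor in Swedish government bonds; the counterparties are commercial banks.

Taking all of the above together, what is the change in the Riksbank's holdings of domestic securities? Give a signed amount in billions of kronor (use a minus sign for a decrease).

+194 billion

Government account inflow 309 billion kronor: the Riksbank's securities portfolio is untouched → 0.
OMO purchase (from banks) 194 billion kronor: securities added to the Riksbank's portfolio → +194B.
Net: 0 + 194 = +194 billion.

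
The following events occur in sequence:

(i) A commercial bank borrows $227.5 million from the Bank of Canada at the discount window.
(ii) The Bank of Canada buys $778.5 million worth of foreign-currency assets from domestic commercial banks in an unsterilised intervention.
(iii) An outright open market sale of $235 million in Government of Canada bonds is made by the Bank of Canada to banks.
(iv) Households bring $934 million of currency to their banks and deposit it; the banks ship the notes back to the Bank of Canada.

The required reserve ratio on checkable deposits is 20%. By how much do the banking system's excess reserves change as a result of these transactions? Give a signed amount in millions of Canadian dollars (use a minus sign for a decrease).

Discount-window loan $227.5 million: reserves +$227.5M, deposits 0.
FX purchase $778.5 million: reserves +$778.5M, deposits 0.
OMO sale (to banks) $235 million: reserves −$235M, deposits 0.
Currency deposit $934 million: reserves +$934M, deposits +$934M.
Totals: Δreserves = +$1705M, Δdeposits = +$934M.
Δrequired reserves = 20% × +$934M = +$186.8M.
Δexcess reserves = Δreserves − Δrequired = +$1705M − (+$186.8M) = +$1518.2 million.

+$1518.2 million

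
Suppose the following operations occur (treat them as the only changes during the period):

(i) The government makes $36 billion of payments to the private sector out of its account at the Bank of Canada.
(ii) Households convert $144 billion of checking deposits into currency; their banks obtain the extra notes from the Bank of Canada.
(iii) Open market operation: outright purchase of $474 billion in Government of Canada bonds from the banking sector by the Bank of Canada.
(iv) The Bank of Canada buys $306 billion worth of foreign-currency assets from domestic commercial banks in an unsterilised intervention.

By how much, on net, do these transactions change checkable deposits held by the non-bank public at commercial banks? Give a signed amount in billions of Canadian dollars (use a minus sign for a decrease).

-$108 billion

Bank of Canada balance sheet:
  Assets:      Securities +$474B, Foreign assets +$306B
  Liabilities: Bank reserves +$672B, Currency in circulation +$144B, Government deposits −$36B
Commercial banking system:
  Assets:      Reserves at CB +$672B, Securities −$474B, Foreign assets −$306B
  Liabilities: Checkable deposits −$108B
So the change in checkable deposits held by the non-bank public at commercial banks is -$108 billion.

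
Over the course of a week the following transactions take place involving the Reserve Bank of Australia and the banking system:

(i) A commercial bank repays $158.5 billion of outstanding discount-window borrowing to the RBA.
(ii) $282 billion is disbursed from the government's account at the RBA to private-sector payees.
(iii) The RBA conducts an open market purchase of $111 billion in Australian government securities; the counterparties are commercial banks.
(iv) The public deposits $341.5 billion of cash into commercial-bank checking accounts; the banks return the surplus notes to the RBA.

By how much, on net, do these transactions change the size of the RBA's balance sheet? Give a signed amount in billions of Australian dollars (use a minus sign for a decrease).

-$47.5 billion

RBA balance sheet:
  Assets:      Securities +$111B, Loans to banks −$158.5B
  Liabilities: Bank reserves +$576B, Currency in circulation −$341.5B, Government deposits −$282B
Change in total RBA assets = -$47.5 billion.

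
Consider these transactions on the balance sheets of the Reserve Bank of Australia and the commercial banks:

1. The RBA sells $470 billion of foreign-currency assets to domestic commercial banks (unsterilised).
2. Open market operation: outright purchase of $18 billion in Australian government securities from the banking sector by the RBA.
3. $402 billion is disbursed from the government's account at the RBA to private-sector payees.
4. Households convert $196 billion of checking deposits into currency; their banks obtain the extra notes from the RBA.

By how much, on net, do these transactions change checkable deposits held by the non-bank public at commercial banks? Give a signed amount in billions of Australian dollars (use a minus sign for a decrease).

+$206 billion

FX sale $470 billion: the counterparty is a bank, so public deposits are unchanged → 0.
OMO purchase (from banks) $18 billion: the counterparty is a bank, so public deposits are unchanged → 0.
Government spending $402 billion: non-bank counterparties' bank balances rise → +$402B.
Currency withdrawal $196 billion: non-bank counterparties' bank balances fall → −$196B.
Net: 0 + 0 + 402 − 196 = +$206 billion.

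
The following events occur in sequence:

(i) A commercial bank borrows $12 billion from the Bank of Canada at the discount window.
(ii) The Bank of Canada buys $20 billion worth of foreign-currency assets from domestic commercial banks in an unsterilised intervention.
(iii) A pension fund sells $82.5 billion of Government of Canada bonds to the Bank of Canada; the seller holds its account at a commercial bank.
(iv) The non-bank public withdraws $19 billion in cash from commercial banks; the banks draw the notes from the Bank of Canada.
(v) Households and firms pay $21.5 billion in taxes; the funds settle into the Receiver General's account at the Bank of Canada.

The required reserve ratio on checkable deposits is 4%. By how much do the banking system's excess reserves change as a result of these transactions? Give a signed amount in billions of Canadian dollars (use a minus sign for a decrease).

Discount-window loan $12 billion: reserves +$12B, deposits 0.
FX purchase $20 billion: reserves +$20B, deposits 0.
Asset purchase (from non-banks) $82.5 billion: reserves +$82.5B, deposits +$82.5B.
Currency withdrawal $19 billion: reserves −$19B, deposits −$19B.
Government account inflow $21.5 billion: reserves −$21.5B, deposits −$21.5B.
Totals: Δreserves = +$74B, Δdeposits = +$42B.
Δrequired reserves = 4% × +$42B = +$1.68B.
Δexcess reserves = Δreserves − Δrequired = +$74B − (+$1.68B) = +$72.32 billion.

+$72.32 billion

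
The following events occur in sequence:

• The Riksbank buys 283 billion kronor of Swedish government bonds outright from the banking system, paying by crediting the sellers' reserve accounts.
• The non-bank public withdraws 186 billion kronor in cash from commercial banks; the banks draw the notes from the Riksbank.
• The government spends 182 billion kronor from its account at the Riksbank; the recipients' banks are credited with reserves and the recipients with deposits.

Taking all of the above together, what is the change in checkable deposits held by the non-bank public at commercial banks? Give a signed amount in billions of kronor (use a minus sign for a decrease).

OMO purchase (from banks) 283 billion kronor: the counterparty is a bank, so public deposits are unchanged → 0.
Currency withdrawal 186 billion kronor: non-bank counterparties' bank balances fall → −186B.
Government spending 182 billion kronor: non-bank counterparties' bank balances rise → +182B.
Net: 0 − 186 + 182 = -4 billion.

-4 billion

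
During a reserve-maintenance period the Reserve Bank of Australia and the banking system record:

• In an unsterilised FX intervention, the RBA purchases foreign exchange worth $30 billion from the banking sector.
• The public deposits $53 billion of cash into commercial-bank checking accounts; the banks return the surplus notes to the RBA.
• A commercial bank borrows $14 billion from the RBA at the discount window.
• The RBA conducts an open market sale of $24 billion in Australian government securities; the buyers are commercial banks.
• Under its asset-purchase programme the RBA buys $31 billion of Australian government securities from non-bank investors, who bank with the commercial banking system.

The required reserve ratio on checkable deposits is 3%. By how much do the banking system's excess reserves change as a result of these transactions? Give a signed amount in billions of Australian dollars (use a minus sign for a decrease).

FX purchase $30 billion: reserves +$30B, deposits 0.
Currency deposit $53 billion: reserves +$53B, deposits +$53B.
Discount-window loan $14 billion: reserves +$14B, deposits 0.
OMO sale (to banks) $24 billion: reserves −$24B, deposits 0.
Asset purchase (from non-banks) $31 billion: reserves +$31B, deposits +$31B.
Totals: Δreserves = +$104B, Δdeposits = +$84B.
Δrequired reserves = 3% × +$84B = +$2.52B.
Δexcess reserves = Δreserves − Δrequired = +$104B − (+$2.52B) = +$101.48 billion.

+$101.48 billion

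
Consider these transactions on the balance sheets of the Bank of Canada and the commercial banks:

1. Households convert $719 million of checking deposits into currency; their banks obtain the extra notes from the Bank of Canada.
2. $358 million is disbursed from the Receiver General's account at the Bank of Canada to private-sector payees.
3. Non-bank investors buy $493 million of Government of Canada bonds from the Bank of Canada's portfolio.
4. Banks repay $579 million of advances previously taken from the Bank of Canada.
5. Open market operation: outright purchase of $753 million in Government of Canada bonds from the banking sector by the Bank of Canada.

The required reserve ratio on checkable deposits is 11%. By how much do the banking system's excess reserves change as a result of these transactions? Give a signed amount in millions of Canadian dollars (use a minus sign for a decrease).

-$586.06 million

Currency withdrawal $719 million: reserves −$719M, deposits −$719M.
Government spending $358 million: reserves +$358M, deposits +$358M.
Asset sale (to non-banks) $493 million: reserves −$493M, deposits −$493M.
Discount-window repayment $579 million: reserves −$579M, deposits 0.
OMO purchase (from banks) $753 million: reserves +$753M, deposits 0.
Totals: Δreserves = −$680M, Δdeposits = −$854M.
Δrequired reserves = 11% × −$854M = −$93.94M.
Δexcess reserves = Δreserves − Δrequired = −$680M − (−$93.94M) = -$586.06 million.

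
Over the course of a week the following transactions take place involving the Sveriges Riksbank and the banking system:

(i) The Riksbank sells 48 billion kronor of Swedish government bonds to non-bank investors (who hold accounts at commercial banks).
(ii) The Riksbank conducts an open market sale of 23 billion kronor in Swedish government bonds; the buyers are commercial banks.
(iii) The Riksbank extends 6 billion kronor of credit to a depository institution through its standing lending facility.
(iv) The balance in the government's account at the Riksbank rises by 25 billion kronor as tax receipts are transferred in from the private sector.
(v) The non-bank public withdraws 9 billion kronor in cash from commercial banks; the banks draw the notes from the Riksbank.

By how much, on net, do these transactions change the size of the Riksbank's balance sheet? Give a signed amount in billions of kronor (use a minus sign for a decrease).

-65 billion

Asset sale (to non-banks) 48 billion kronor: a Riksbank asset is shed → −48B.
OMO sale (to banks) 23 billion kronor: a Riksbank asset is shed → −23B.
Discount-window loan 6 billion kronor: a Riksbank asset is acquired → +6B.
Government account inflow 25 billion kronor: only the composition of liabilities changes → 0.
Currency withdrawal 9 billion kronor: only the composition of liabilities changes → 0.
Net: −48 − 23 + 6 + 0 + 0 = -65 billion.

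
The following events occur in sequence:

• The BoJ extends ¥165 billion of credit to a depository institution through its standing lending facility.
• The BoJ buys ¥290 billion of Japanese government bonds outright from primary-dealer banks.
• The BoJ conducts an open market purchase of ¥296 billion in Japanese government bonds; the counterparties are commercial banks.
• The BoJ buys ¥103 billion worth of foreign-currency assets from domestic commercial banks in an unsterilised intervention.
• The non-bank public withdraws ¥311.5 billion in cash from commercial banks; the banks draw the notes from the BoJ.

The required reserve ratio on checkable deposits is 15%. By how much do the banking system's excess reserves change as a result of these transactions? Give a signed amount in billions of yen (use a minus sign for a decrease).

Discount-window loan ¥165 billion: reserves +¥165B, deposits 0.
OMO purchase (from banks) ¥290 billion: reserves +¥290B, deposits 0.
OMO purchase (from banks) ¥296 billion: reserves +¥296B, deposits 0.
FX purchase ¥103 billion: reserves +¥103B, deposits 0.
Currency withdrawal ¥311.5 billion: reserves −¥311.5B, deposits −¥311.5B.
Totals: Δreserves = +¥542.5B, Δdeposits = −¥311.5B.
Δrequired reserves = 15% × −¥311.5B = −¥46.725B.
Δexcess reserves = Δreserves − Δrequired = +¥542.5B − (−¥46.725B) = +¥589.225 billion.

+¥589.225 billion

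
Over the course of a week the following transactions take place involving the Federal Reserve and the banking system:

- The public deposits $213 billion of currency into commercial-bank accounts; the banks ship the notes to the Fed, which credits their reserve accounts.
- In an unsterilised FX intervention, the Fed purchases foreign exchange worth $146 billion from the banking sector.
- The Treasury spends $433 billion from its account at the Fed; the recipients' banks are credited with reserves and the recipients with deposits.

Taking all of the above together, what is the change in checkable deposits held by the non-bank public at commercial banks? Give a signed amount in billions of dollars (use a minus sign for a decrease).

+$646 billion

Fed balance sheet:
  Assets:      Foreign assets +$146B
  Liabilities: Bank reserves +$792B, Currency in circulation −$213B, Government deposits −$433B
Commercial banking system:
  Assets:      Reserves at CB +$792B, Foreign assets −$146B
  Liabilities: Checkable deposits +$646B
So the change in checkable deposits held by the non-bank public at commercial banks is +$646 billion.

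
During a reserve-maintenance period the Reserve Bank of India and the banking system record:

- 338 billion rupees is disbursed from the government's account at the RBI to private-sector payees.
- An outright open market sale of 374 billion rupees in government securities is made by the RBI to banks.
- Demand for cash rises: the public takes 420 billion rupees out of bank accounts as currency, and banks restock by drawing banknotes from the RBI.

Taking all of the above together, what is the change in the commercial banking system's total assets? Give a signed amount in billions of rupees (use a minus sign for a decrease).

RBI balance sheet:
  Assets:      Securities −374B
  Liabilities: Bank reserves −456B, Currency in circulation +420B, Government deposits −338B
Commercial banking system:
  Assets:      Reserves at CB −456B, Securities +374B
  Liabilities: Checkable deposits −82B
Change in total bank assets = -82 billion.

-82 billion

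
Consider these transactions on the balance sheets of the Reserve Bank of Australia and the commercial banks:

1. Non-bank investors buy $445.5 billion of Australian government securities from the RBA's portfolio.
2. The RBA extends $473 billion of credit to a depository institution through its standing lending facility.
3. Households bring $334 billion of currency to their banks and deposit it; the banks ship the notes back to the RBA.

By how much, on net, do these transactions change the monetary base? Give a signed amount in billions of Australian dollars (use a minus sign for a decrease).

+$27.5 billion

Asset sale (to non-banks) $445.5 billion: RBA balance sheet contracts → −$445.5B.
Discount-window loan $473 billion: RBA balance sheet expands → +$473B.
Currency deposit $334 billion: just a shift between currency and reserves — both are base money → 0.
Net: −445.5 + 473 + 0 = +$27.5 billion.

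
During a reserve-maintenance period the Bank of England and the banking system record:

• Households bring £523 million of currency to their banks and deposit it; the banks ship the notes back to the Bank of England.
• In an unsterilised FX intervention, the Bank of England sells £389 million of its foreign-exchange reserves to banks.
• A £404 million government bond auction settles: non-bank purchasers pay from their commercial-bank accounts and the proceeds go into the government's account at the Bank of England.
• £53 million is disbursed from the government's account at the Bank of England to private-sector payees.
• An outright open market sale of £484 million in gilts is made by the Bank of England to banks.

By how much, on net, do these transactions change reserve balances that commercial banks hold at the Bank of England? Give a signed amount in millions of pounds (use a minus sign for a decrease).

Currency deposit £523 million: returned notes are swapped for reserve credit → +£523M.
FX sale £389 million: the buying banks pay out of their reserve balances → −£389M.
Government account inflow £404 million: funds move from bank reserves into the government account → −£404M.
Government spending £53 million: government payments flow into bank reserve accounts → +£53M.
OMO sale (to banks) £484 million: the buying banks pay out of their reserve balances → −£484M.
Net: 523 − 389 − 404 + 53 − 484 = -£701 million.

-£701 million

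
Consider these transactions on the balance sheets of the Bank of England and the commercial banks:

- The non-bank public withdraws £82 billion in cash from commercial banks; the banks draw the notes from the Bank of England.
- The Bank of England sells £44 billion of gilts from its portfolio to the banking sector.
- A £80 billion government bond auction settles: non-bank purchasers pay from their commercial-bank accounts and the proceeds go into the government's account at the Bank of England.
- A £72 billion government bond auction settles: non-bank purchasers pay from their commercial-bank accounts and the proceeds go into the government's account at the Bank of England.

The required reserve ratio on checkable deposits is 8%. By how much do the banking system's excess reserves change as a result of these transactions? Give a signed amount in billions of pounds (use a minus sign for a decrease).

Currency withdrawal £82 billion: reserves −£82B, deposits −£82B.
OMO sale (to banks) £44 billion: reserves −£44B, deposits 0.
Government account inflow £80 billion: reserves −£80B, deposits −£80B.
Government account inflow £72 billion: reserves −£72B, deposits −£72B.
Totals: Δreserves = −£278B, Δdeposits = −£234B.
Δrequired reserves = 8% × −£234B = −£18.72B.
Δexcess reserves = Δreserves − Δrequired = −£278B − (−£18.72B) = -£259.28 billion.

-£259.28 billion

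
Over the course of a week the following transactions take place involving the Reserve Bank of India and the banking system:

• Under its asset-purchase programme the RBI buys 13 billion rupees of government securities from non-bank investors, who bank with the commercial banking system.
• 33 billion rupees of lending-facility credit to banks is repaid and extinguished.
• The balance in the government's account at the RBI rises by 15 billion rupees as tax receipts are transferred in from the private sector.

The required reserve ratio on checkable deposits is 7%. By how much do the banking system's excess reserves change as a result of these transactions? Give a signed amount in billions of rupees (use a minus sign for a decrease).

-34.86 billion

Asset purchase (from non-banks) 13 billion rupees: reserves +13B, deposits +13B.
Discount-window repayment 33 billion rupees: reserves −33B, deposits 0.
Government account inflow 15 billion rupees: reserves −15B, deposits −15B.
Totals: Δreserves = −35B, Δdeposits = −2B.
Δrequired reserves = 7% × −2B = −0.14B.
Δexcess reserves = Δreserves − Δrequired = −35B − (−0.14B) = -34.86 billion.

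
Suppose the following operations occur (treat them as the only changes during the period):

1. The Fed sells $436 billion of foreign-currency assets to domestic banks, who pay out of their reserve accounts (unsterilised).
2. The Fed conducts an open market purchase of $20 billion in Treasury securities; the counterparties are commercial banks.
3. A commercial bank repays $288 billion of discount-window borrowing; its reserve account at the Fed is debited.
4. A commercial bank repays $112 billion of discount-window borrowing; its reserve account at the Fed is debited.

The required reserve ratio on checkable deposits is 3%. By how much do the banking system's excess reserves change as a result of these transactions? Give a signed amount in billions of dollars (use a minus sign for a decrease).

-$816 billion

FX sale $436 billion: reserves −$436B, deposits 0.
OMO purchase (from banks) $20 billion: reserves +$20B, deposits 0.
Discount-window repayment $288 billion: reserves −$288B, deposits 0.
Discount-window repayment $112 billion: reserves −$112B, deposits 0.
Totals: Δreserves = −$816B, Δdeposits = 0.
Δrequired reserves = 3% × 0 = 0.
Δexcess reserves = Δreserves − Δrequired = −$816B − (0) = -$816 billion.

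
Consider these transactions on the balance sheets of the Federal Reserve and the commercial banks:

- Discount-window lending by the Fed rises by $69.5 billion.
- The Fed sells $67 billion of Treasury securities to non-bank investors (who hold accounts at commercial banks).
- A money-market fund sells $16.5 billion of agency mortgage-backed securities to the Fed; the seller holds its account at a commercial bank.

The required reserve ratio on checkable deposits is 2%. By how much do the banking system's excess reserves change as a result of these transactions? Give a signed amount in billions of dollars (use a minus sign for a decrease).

+$20.01 billion

Discount-window loan $69.5 billion: reserves +$69.5B, deposits 0.
Asset sale (to non-banks) $67 billion: reserves −$67B, deposits −$67B.
Asset purchase (from non-banks) $16.5 billion: reserves +$16.5B, deposits +$16.5B.
Totals: Δreserves = +$19B, Δdeposits = −$50.5B.
Δrequired reserves = 2% × −$50.5B = −$1.01B.
Δexcess reserves = Δreserves − Δrequired = +$19B − (−$1.01B) = +$20.01 billion.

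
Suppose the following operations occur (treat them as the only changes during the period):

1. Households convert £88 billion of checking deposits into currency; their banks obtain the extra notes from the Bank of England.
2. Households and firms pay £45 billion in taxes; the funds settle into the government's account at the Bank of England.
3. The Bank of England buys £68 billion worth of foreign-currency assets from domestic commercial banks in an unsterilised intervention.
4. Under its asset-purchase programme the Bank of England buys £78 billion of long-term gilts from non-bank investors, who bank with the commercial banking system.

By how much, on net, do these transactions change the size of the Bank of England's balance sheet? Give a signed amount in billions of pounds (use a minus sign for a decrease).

Bank of England balance sheet:
  Assets:      Securities +£78B, Foreign assets +£68B
  Liabilities: Bank reserves +£13B, Currency in circulation +£88B, Government deposits +£45B
Change in total Bank of England assets = +£146 billion.

+£146 billion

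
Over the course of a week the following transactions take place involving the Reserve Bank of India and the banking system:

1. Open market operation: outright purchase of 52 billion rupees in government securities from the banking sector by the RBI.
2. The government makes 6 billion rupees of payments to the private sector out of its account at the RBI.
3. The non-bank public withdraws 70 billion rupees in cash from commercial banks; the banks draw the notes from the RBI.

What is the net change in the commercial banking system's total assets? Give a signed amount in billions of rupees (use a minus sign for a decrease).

-64 billion

RBI balance sheet:
  Assets:      Securities +52B
  Liabilities: Bank reserves −12B, Currency in circulation +70B, Government deposits −6B
Commercial banking system:
  Assets:      Reserves at CB −12B, Securities −52B
  Liabilities: Checkable deposits −64B
Change in total bank assets = -64 billion.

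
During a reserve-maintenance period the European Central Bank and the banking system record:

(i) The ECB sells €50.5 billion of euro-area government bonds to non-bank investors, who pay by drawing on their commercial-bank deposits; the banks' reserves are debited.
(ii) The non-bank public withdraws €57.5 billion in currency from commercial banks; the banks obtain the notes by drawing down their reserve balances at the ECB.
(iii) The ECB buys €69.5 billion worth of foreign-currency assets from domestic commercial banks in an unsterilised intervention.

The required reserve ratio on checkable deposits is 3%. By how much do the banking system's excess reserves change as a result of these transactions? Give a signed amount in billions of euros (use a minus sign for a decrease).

-€35.26 billion

Asset sale (to non-banks) €50.5 billion: reserves −€50.5B, deposits −€50.5B.
Currency withdrawal €57.5 billion: reserves −€57.5B, deposits −€57.5B.
FX purchase €69.5 billion: reserves +€69.5B, deposits 0.
Totals: Δreserves = −€38.5B, Δdeposits = −€108B.
Δrequired reserves = 3% × −€108B = −€3.24B.
Δexcess reserves = Δreserves − Δrequired = −€38.5B − (−€3.24B) = -€35.26 billion.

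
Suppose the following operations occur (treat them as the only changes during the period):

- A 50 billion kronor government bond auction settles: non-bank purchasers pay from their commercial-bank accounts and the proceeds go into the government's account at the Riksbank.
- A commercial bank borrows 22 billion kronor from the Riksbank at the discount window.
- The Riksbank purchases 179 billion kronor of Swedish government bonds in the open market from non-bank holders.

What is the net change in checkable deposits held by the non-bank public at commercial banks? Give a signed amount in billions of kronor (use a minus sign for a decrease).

Government account inflow 50 billion kronor: non-bank counterparties' bank balances fall → −50B.
Discount-window loan 22 billion kronor: the counterparty is a bank, so public deposits are unchanged → 0.
Asset purchase (from non-banks) 179 billion kronor: non-bank counterparties' bank balances rise → +179B.
Net: −50 + 0 + 179 = +129 billion.

+129 billion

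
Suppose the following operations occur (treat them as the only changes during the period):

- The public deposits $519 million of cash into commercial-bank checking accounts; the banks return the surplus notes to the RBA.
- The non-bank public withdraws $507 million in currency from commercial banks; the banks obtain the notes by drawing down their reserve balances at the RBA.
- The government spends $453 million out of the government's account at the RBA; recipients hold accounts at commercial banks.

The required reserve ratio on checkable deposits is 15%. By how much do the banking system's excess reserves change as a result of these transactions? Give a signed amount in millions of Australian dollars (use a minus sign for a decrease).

+$395.25 million

Currency deposit $519 million: reserves +$519M, deposits +$519M.
Currency withdrawal $507 million: reserves −$507M, deposits −$507M.
Government spending $453 million: reserves +$453M, deposits +$453M.
Totals: Δreserves = +$465M, Δdeposits = +$465M.
Δrequired reserves = 15% × +$465M = +$69.75M.
Δexcess reserves = Δreserves − Δrequired = +$465M − (+$69.75M) = +$395.25 million.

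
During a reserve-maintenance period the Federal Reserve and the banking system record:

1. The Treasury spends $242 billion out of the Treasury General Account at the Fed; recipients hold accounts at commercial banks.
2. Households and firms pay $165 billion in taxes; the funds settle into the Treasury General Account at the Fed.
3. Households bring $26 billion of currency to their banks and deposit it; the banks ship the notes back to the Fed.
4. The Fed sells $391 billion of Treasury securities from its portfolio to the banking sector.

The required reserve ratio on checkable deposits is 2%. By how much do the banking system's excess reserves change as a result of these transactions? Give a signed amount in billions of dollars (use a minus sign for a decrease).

Government spending $242 billion: reserves +$242B, deposits +$242B.
Government account inflow $165 billion: reserves −$165B, deposits −$165B.
Currency deposit $26 billion: reserves +$26B, deposits +$26B.
OMO sale (to banks) $391 billion: reserves −$391B, deposits 0.
Totals: Δreserves = −$288B, Δdeposits = +$103B.
Δrequired reserves = 2% × +$103B = +$2.06B.
Δexcess reserves = Δreserves − Δrequired = −$288B − (+$2.06B) = -$290.06 billion.

-$290.06 billion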